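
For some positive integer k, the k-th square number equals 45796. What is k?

214

We need n² = 45796, so n = √45796 = 214.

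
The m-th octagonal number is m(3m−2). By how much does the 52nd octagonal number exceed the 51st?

307

Consecutive octagonal numbers differ by 6n − 5: here 6·52 − 5 = 307.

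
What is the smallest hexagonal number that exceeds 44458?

Solve n(2n−1) > 44458 for integer n.
The largest n with value ≤ 44458 is 149 (since 44253 ≤ 44458 < 44850), so the first above is n = 150, value 44850.

44850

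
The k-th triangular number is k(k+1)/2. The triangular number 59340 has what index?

Set n(n+1)/2 = 59340, giving n² + n − 118680 = 0.
The discriminant is 1 + 8·59340 = 474721, and √474721 = 689.
So n = (-1 + 689) / 2 = 688/2 = 344.

344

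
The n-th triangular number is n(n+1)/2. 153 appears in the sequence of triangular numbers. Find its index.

17

Set n(n+1)/2 = 153, giving n² + n − 306 = 0.
The discriminant is 1 + 8·153 = 1225, and √1225 = 35.
So n = (-1 + 35) / 2 = 34/2 = 17.
Check: 17·18/2 = 153. ✓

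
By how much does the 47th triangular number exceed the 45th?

93

47·48/2 = 1128 and 45·46/2 = 1035.
Difference: 1128 − 1035 = 93.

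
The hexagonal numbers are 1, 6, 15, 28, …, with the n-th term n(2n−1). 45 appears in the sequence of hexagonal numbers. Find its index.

Set n(2n−1) = 45, giving 2n² − n − 45 = 0.
The discriminant is 1 + 8·45 = 361, and √361 = 19.
So n = (1 + 19) / 4 = 20/4 = 5.

5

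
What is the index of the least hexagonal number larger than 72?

Solve n(2n−1) > 72 for integer n.
The largest n with value ≤ 72 is 6 (since 66 ≤ 72 < 91), so the first above is n = 7, value 91.

7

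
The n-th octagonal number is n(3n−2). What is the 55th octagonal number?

8965

The 55th octagonal number is n(3n−2) with n = 55.
55·(3·55 − 2) = 55·163 = 8965.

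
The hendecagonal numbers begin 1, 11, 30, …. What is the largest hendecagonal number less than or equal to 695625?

Solve n(9n−7)/2 ≤ 695625 for integer n.
n = 393 gives 693645 ≤ 695625, while n = 394 gives 697183 > 695625; so the answer is 693645.

693645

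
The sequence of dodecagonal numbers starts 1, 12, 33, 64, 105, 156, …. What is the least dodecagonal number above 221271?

Solve n(5n−4) > 221271 for integer n.
The largest n with value ≤ 221271 is 210 (since 219660 ≤ 221271 < 221761), so the first above is n = 211, value 221761.

221761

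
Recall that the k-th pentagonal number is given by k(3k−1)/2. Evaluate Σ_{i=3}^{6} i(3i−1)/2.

Σ i(3i−1)/2 = (3Σi² − Σi) / 2 over i = 3..6.
Σi = 21 − 3 = 18 and Σi² = 91 − 5 = 86.
(3·86 − 1·18) / 2 = 240/2 = 120.

120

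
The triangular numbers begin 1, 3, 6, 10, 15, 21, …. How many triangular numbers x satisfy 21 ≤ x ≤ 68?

The n-th triangular number is n(n+1)/2.
Smallest index with value ≥ 21: n = 6 (giving 21).
Largest index with value ≤ 68: n = 11 (giving 66).
Indices 6 through 11: 6 terms.

6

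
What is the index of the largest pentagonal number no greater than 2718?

42

Solve n(3n−1)/2 ≤ 2718 for integer n.
n = 42 gives 2625 ≤ 2718, while n = 43 gives 2752 > 2718; so the answer is index 42.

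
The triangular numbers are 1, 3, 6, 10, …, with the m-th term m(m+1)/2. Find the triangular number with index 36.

666

The 36th triangular number is n(n+1)/2 with n = 36.
36·37/2 = 1332/2 = 666.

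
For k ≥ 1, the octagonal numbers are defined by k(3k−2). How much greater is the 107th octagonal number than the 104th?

1893

107·(3·107 − 2) = 34133 and 104·(3·104 − 2) = 32240.
Difference: 34133 − 32240 = 1893.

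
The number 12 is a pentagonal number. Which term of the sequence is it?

Set n(3n−1)/2 = 12, giving 3n² − n − 24 = 0.
So n = (1 + 17) / 6 = 18/6 = 3.

3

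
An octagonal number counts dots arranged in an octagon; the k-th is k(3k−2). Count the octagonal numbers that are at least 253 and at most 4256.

29

The n-th octagonal number is n(3n−2).
Smallest index with value ≥ 253: n = 10 (giving 280).
Largest index with value ≤ 4256: n = 38 (giving 4256).
Indices 10 through 38: 29 terms.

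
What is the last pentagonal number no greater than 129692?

Solve n(3n−1)/2 ≤ 129692 for integer n.
n = 294 gives 129507 ≤ 129692, while n = 295 gives 130390 > 129692; so the answer is 129507.

129507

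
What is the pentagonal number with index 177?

46905

The 177th pentagonal number is n(3n−1)/2 with n = 177.
177·(3·177 − 1)/2 = 177·530/2 = 177·265 = 46905.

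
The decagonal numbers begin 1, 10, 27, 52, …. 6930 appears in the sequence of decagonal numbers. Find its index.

42

Set n(4n−3) = 6930, giving 4n² − 3n − 6930 = 0.
The discriminant is 9 + 16·6930 = 110889, and √110889 = 333.
So n = (3 + 333) / 8 = 336/8 = 42.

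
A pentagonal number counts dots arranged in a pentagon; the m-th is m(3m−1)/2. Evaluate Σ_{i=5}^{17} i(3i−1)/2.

Σ i(3i−1)/2 = (3Σi² − Σi) / 2 over i = 5..17.
Σi = 153 − 10 = 143 and Σi² = 1785 − 30 = 1755.
(3·1755 − 1·143) / 2 = 5122/2 = 2561.

2561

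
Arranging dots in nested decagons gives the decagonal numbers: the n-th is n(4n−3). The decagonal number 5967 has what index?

Set n(4n−3) = 5967, giving 4n² − 3n − 5967 = 0.
The discriminant is 9 + 16·5967 = 95481, and √95481 = 309.
So n = (3 + 309) / 8 = 312/8 = 39.

39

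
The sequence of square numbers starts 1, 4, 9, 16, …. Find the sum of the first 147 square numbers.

Σ_{i=1}^{147} i² = 147·148·295/6 = 1069670.

1069670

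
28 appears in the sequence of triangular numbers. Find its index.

Set n(n+1)/2 = 28, giving n² + n − 56 = 0.
The discriminant is 1 + 8·28 = 225, and √225 = 15.
So n = (-1 + 15) / 2 = 14/2 = 7.

7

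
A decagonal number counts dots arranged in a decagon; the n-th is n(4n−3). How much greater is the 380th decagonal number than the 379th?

Consecutive decagonal numbers differ by 8n − 7: here 8·380 − 7 = 3033.

3033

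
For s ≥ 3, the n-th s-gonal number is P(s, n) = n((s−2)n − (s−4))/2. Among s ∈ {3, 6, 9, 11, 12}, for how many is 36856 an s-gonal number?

s = 3: P(3, 271) = 36856. ✓
s = 6: P(6, 136) = 36856. ✓
s = 9: P(9, 102) = 36159 and P(9, 103) = 36874; 36856 is not s-gonal.
s = 11: P(11, 90) = 36135 and P(11, 91) = 36946; 36856 is not s-gonal.
s = 12: P(12, 86) = 36636 and P(12, 87) = 37497; 36856 is not s-gonal.
Hits: s ∈ {3, 6} → 2.

2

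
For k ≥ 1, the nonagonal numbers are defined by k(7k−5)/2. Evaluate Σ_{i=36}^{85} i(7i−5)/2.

Σ i(7i−5)/2 = (7Σi² − 5Σi) / 2 over i = 36..85.
Σi = 3655 − 630 = 3025 and Σi² = 208335 − 14910 = 193425.
(7·193425 − 5·3025) / 2 = 1338850/2 = 669425.

669425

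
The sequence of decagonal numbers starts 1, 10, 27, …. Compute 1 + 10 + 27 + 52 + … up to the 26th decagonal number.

23751

Σ i(4i−3) = 4Σi² − 3Σi over i = 1..26.
Σi = 351 and Σi² = 6201.
4·6201 − 3·351 = 23751.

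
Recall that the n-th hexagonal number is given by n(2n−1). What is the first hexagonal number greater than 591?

630

Solve n(2n−1) > 591 for integer n.
The largest n with value ≤ 591 is 17 (since 561 ≤ 591 < 630), so the first above is n = 18, value 630.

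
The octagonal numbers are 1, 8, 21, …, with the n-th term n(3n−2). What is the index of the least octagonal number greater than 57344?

Solve n(3n−2) > 57344 for integer n.
The largest n with value ≤ 57344 is 138 (since 56856 ≤ 57344 < 57685), so the first above is n = 139, value 57685.

139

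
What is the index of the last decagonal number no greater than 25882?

Solve n(4n−3) ≤ 25882 for integer n.
n = 80 gives 25360 ≤ 25882, while n = 81 gives 26001 > 25882; so the answer is index 80.

80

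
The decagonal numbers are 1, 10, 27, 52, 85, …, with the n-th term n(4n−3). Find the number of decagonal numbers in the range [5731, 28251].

The n-th decagonal number is n(4n−3).
Smallest index with value ≥ 5731: n = 39 (giving 5967).
Largest index with value ≤ 28251: n = 84 (giving 27972).
Indices 39 through 84: 46 terms.

46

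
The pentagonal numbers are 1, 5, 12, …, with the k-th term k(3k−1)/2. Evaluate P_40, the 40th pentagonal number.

The 40th pentagonal number is n(3n−1)/2 with n = 40.
40·(3·40 − 1)/2 = 40·119/2 = 2380.

2380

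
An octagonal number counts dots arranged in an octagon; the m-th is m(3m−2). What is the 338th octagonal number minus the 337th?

Consecutive octagonal numbers differ by 6n − 5: here 6·338 − 5 = 2023.

2023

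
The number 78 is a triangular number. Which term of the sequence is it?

Set n(n+1)/2 = 78, giving n² + n − 156 = 0.
The discriminant is 1 + 8·78 = 625, and √625 = 25.
So n = (-1 + 25) / 2 = 24/2 = 12.

12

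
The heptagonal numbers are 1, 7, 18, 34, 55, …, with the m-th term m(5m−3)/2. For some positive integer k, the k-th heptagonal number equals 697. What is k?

17

Set n(5n−3)/2 = 697, giving 5n² − 3n − 1394 = 0.
The discriminant is 9 + 40·697 = 27889, and √27889 = 167.
So n = (3 + 167) / 10 = 170/10 = 17.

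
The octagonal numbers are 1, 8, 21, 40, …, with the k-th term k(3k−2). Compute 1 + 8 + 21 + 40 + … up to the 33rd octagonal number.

Σ i(3i−2) = 3Σi² − 2Σi over i = 1..33.
Σi = 561 and Σi² = 12529.
3·12529 − 2·561 = 36465.

36465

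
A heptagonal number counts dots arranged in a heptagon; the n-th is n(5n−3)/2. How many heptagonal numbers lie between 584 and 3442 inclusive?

The n-th heptagonal number is n(5n−3)/2.
Smallest index with value ≥ 584: n = 16 (giving 616).
Largest index with value ≤ 3442: n = 37 (giving 3367).
Indices 16 through 37: 22 terms.

22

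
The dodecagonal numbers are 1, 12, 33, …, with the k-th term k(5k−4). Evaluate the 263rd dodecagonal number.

344793

The 263rd dodecagonal number is n(5n−4) with n = 263.
263·(5·263 − 4) = 263·1311 = 344793.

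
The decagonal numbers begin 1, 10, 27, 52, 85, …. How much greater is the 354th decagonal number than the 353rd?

Consecutive decagonal numbers differ by 8n − 7: here 8·354 − 7 = 2825.

2825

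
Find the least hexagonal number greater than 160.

190

Solve n(2n−1) > 160 for integer n.
The largest n with value ≤ 160 is 9 (since 153 ≤ 160 < 190), so the first above is n = 10, value 190.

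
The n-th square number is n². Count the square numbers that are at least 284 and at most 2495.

The n-th square number is n².
Smallest index with value ≥ 284: n = 17 (giving 289).
Largest index with value ≤ 2495: n = 49 (giving 2401).
Indices 17 through 49: 33 terms.

33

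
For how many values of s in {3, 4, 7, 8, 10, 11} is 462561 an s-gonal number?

2

s = 3: P(3, 961) = 462241 and P(3, 962) = 463203; 462561 is not s-gonal.
s = 4: P(4, 680) = 462400 and P(4, 681) = 463761; 462561 is not s-gonal.
s = 7: P(7, 430) = 461605 and P(7, 431) = 463756; 462561 is not s-gonal.
s = 8: P(8, 393) = 462561. ✓
s = 10: P(10, 340) = 461380 and P(10, 341) = 464101; 462561 is not s-gonal.
s = 11: P(11, 321) = 462561. ✓
Hits: s ∈ {8, 11} → 2.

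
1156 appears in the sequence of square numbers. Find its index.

34

We need n² = 1156, so n = √1156 = 34.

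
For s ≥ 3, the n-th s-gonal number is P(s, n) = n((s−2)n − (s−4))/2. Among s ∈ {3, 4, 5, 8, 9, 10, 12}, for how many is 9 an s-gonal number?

2

s = 3: P(3, 3) = 6 and P(3, 4) = 10; 9 is not s-gonal.
s = 4: P(4, 3) = 9. ✓
s = 5: P(5, 2) = 5 and P(5, 3) = 12; 9 is not s-gonal.
s = 8: P(8, 2) = 8 and P(8, 3) = 21; 9 is not s-gonal.
s = 9: P(9, 2) = 9. ✓
s = 10: P(10, 1) = 1 and P(10, 2) = 10; 9 is not s-gonal.
s = 12: P(12, 1) = 1 and P(12, 2) = 12; 9 is not s-gonal.
Hits: s ∈ {4, 9} → 2.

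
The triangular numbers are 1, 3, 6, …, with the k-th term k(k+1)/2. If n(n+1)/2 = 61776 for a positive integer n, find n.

Set n(n+1)/2 = 61776, giving n² + n − 123552 = 0.
The discriminant is 1 + 8·61776 = 494209, and √494209 = 703.
So n = (-1 + 703) / 2 = 702/2 = 351.
Check: 351·352/2 = 61776. ✓

351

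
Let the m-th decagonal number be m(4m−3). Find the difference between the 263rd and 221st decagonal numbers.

81186

263·(4·263 − 3) = 275887 and 221·(4·221 − 3) = 194701.
Difference: 275887 − 194701 = 81186.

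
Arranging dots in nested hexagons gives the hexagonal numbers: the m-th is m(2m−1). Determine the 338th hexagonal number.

The 338th hexagonal number is n(2n−1) with n = 338.
338·(2·338 − 1) = 338·675 = 228150.

228150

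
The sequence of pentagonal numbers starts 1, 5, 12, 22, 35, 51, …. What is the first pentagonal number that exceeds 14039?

Solve n(3n−1)/2 > 14039 for integer n.
The largest n with value ≤ 14039 is 96 (since 13776 ≤ 14039 < 14065), so the first above is n = 97, value 14065.

14065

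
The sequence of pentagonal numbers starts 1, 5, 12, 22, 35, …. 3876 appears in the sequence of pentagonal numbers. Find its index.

51

Set n(3n−1)/2 = 3876, giving 3n² − n − 7752 = 0.
The discriminant is 1 + 24·3876 = 93025, and √93025 = 305.
So n = (1 + 305) / 6 = 306/6 = 51.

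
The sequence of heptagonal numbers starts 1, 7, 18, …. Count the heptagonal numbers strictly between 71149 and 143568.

70

The n-th heptagonal number is n(5n−3)/2.
Smallest index with value > 71149: n = 170 (giving 71995).
Largest index with value < 143568: n = 239 (giving 142444).
Indices 170 through 239: 70 terms.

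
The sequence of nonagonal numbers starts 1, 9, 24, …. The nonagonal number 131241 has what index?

Set n(7n−5)/2 = 131241, giving 7n² − 5n − 262482 = 0.
So n = (5 + 2711) / 14 = 2716/14 = 194.
Check: 194·(7·194 − 5)/2 = 131241. ✓

194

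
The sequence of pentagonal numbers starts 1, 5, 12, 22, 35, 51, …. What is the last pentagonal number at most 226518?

Solve n(3n−1)/2 ≤ 226518 for integer n.
n = 388 gives 225622 ≤ 226518, while n = 389 gives 226787 > 226518; so the answer is 225622.

225622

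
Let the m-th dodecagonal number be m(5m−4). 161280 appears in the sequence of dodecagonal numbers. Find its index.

Set n(5n−4) = 161280, giving 5n² − 4n − 161280 = 0.
The discriminant is 16 + 20·161280 = 3225616, and √3225616 = 1796.
So n = (4 + 1796) / 10 = 1800/10 = 180.

180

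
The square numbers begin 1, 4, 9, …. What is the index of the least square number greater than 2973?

55

Solve n² > 2973 for integer n.
The largest n with value ≤ 2973 is 54 (since 2916 ≤ 2973 < 3025), so the first above is n = 55, value 3025.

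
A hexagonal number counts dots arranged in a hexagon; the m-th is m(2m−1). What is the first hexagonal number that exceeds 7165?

Solve n(2n−1) > 7165 for integer n.
The largest n with value ≤ 7165 is 60 (since 7140 ≤ 7165 < 7381), so the first above is n = 61, value 7381.

7381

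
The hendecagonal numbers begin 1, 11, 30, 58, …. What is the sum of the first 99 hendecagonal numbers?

1460250

Σ i(9i−7)/2 = (9Σi² − 7Σi) / 2 over i = 1..99.
Σi = 4950 and Σi² = 328350.
(9·328350 − 7·4950) / 2 = 2920500/2 = 1460250.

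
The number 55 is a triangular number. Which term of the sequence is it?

10

Set n(n+1)/2 = 55, giving n² + n − 110 = 0.
The discriminant is 1 + 8·55 = 441, and √441 = 21.
So n = (-1 + 21) / 2 = 20/2 = 10.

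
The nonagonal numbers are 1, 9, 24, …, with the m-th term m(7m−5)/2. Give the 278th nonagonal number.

278·(7·278 − 5)/2 = 278·1941/2 = 269799.

269799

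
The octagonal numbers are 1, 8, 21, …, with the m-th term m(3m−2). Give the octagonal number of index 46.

The 46th octagonal number is n(3n−2) with n = 46.
46·(3·46 − 2) = 46·136 = 6256.

6256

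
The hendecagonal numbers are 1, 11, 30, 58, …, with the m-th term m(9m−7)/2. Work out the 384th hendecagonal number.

662208

384·(9·384 − 7)/2 = 384·3449/2 = 662208.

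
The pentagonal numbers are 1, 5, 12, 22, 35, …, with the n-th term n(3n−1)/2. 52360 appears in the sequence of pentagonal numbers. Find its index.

Set n(3n−1)/2 = 52360, giving 3n² − n − 104720 = 0.
The discriminant is 1 + 24·52360 = 1256641, and √1256641 = 1121.
So n = (1 + 1121) / 6 = 1122/6 = 187.

187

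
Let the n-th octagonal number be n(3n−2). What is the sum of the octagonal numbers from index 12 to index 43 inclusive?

Σ i(3i−2) = 3Σi² − 2Σi over i = 12..43.
Σi = 946 − 66 = 880 and Σi² = 27434 − 506 = 26928.
3·26928 − 2·880 = 79024.

79024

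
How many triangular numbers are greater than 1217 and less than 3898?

The n-th triangular number is n(n+1)/2.
Smallest index with value > 1217: n = 49 (giving 1225).
Largest index with value < 3898: n = 87 (giving 3828).
Indices 49 through 87: 39 terms.

39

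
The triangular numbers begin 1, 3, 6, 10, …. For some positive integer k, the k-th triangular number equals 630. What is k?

35

Set n(n+1)/2 = 630, giving n² + n − 1260 = 0.
The discriminant is 1 + 8·630 = 5041, and √5041 = 71.
So n = (-1 + 71) / 2 = 70/2 = 35.
Check: 35·36/2 = 630. ✓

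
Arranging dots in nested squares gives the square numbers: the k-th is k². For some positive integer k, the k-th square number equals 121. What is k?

We need n² = 121, so n = √121 = 11.
Check: 11² = 121. ✓

11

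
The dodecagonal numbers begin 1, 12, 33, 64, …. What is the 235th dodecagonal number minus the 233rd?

4672

235·(5·235 − 4) = 275185 and 233·(5·233 − 4) = 270513.
Difference: 275185 − 270513 = 4672.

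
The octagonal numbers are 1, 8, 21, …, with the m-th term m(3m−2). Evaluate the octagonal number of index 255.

194565

The 255th octagonal number is n(3n−2) with n = 255.
255·(3·255 − 2) = 255·763 = 194565.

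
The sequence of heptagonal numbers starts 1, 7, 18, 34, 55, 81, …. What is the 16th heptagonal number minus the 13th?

16·(5·16 − 3)/2 = 616 and 13·(5·13 − 3)/2 = 403.
Difference: 616 − 403 = 213.

213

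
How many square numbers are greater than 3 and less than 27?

The n-th square number is n².
Smallest index with value > 3: n = 2 (giving 4).
Largest index with value < 27: n = 5 (giving 25).
Indices 2 through 5: 4 terms.

4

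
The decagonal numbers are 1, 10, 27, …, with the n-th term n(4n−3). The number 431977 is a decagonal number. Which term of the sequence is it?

Set n(4n−3) = 431977, giving 4n² − 3n − 431977 = 0.
The discriminant is 9 + 16·431977 = 6911641, and √6911641 = 2629.
So n = (3 + 2629) / 8 = 2632/8 = 329.
Check: 329·(4·329 − 3) = 431977. ✓

329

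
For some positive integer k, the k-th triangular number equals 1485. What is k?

Set n(n+1)/2 = 1485, giving n² + n − 2970 = 0.
The discriminant is 1 + 8·1485 = 11881, and √11881 = 109.
So n = (-1 + 109) / 2 = 108/2 = 54.

54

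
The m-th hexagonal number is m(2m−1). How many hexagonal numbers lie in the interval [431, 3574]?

The n-th hexagonal number is n(2n−1).
Smallest index with value ≥ 431: n = 15 (giving 435).
Largest index with value ≤ 3574: n = 42 (giving 3486).
Indices 15 through 42: 28 terms.

28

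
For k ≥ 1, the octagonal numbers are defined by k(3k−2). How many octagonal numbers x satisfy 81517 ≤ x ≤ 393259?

197

The n-th octagonal number is n(3n−2).
Smallest index with value ≥ 81517: n = 166 (giving 82336).
Largest index with value ≤ 393259: n = 362 (giving 392408).
Indices 166 through 362: 197 terms.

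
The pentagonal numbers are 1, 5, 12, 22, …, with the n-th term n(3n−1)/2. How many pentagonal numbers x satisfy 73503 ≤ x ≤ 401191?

The n-th pentagonal number is n(3n−1)/2.
Smallest index with value ≥ 73503: n = 222 (giving 73815).
Largest index with value ≤ 401191: n = 517 (giving 400675).
Indices 222 through 517: 296 terms.

296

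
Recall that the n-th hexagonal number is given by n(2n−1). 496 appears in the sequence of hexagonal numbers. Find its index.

Set n(2n−1) = 496, giving 2n² − n − 496 = 0.
The discriminant is 1 + 8·496 = 3969, and √3969 = 63.
So n = (1 + 63) / 4 = 64/4 = 16.
Check: 16·(2·16 − 1) = 496. ✓

16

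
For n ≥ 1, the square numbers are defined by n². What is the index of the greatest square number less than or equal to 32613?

180

Solve n² ≤ 32613 for integer n.
n = 180 gives 32400 ≤ 32613, while n = 181 gives 32761 > 32613; so the answer is index 180.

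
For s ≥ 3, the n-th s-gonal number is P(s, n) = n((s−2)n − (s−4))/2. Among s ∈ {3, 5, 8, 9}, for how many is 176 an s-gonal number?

s = 3: P(3, 18) = 171 and P(3, 19) = 190; 176 is not s-gonal.
s = 5: P(5, 11) = 176. ✓
s = 8: P(8, 8) = 176. ✓
s = 9: P(9, 7) = 154 and P(9, 8) = 204; 176 is not s-gonal.
Hits: s ∈ {5, 8} → 2.

2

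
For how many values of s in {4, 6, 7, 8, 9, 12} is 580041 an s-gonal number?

1

s = 4: P(4, 761) = 579121 and P(4, 762) = 580644; 580041 is not s-gonal.
s = 6: P(6, 538) = 578350 and P(6, 539) = 580503; 580041 is not s-gonal.
s = 7: P(7, 481) = 577681 and P(7, 482) = 580087; 580041 is not s-gonal.
s = 8: P(8, 440) = 579920 and P(8, 441) = 582561; 580041 is not s-gonal.
s = 9: P(9, 407) = 578754 and P(9, 408) = 581604; 580041 is not s-gonal.
s = 12: P(12, 341) = 580041. ✓
Hits: s ∈ {12} → 1.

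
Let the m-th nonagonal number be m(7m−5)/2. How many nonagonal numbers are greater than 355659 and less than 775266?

The n-th nonagonal number is n(7n−5)/2.
Smallest index with value > 355659: n = 320 (giving 357600).
Largest index with value < 775266: n = 470 (giving 771975).
Indices 320 through 470: 151 terms.

151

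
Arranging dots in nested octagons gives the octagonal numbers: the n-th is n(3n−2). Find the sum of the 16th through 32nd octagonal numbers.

Σ i(3i−2) = 3Σi² − 2Σi over i = 16..32.
Σi = 528 − 120 = 408 and Σi² = 11440 − 1240 = 10200.
3·10200 − 2·408 = 29784.

29784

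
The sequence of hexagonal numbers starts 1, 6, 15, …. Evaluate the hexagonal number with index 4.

The 4th hexagonal number is n(2n−1) with n = 4.
4·(2·4 − 1) = 4·7 = 28.

28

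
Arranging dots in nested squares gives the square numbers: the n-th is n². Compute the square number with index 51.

2601

The 51st square number is n² with n = 51.
51² = 2601.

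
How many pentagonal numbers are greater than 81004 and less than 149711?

The n-th pentagonal number is n(3n−1)/2.
Smallest index with value > 81004: n = 233 (giving 81317).
Largest index with value < 149711: n = 316 (giving 149626).
Indices 233 through 316: 84 terms.

84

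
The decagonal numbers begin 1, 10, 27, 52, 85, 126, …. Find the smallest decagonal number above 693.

Solve n(4n−3) > 693 for integer n.
The largest n with value ≤ 693 is 13 (since 637 ≤ 693 < 742), so the first above is n = 14, value 742.

742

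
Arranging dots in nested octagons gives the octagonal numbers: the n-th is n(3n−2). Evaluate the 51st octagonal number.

7701

The 51st octagonal number is n(3n−2) with n = 51.
51·(3·51 − 2) = 51·151 = 7701.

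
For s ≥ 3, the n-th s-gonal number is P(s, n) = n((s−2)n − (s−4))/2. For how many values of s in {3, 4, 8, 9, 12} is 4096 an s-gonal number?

s = 3: P(3, 90) = 4095 and P(3, 91) = 4186; 4096 is not s-gonal.
s = 4: P(4, 64) = 4096. ✓
s = 8: P(8, 37) = 4033 and P(8, 38) = 4256; 4096 is not s-gonal.
s = 9: P(9, 34) = 3961 and P(9, 35) = 4200; 4096 is not s-gonal.
s = 12: P(12, 29) = 4089 and P(12, 30) = 4380; 4096 is not s-gonal.
Hits: s ∈ {4} → 1.

1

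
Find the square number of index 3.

The 3rd square number is n² with n = 3.
3² = 9.

9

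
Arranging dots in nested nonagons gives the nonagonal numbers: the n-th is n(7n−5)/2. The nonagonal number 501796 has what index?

379

Set n(7n−5)/2 = 501796, giving 7n² − 5n − 1003592 = 0.
So n = (5 + 5301) / 14 = 5306/14 = 379.
Check: 379·(7·379 − 5)/2 = 501796. ✓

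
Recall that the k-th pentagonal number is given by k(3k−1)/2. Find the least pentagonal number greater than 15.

22

Solve n(3n−1)/2 > 15 for integer n.
The largest n with value ≤ 15 is 3 (since 12 ≤ 15 < 22), so the first above is n = 4, value 22.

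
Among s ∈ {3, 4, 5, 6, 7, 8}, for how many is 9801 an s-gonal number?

2

s = 3: P(3, 139) = 9730 and P(3, 140) = 9870; 9801 is not s-gonal.
s = 4: P(4, 99) = 9801. ✓
s = 5: P(5, 81) = 9801. ✓
s = 6: P(6, 70) = 9730 and P(6, 71) = 10011; 9801 is not s-gonal.
s = 7: P(7, 62) = 9517 and P(7, 63) = 9828; 9801 is not s-gonal.
s = 8: P(8, 57) = 9633 and P(8, 58) = 9976; 9801 is not s-gonal.
Hits: s ∈ {4, 5} → 2.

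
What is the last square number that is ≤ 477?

Solve n² ≤ 477 for integer n.
n = 21 gives 441 ≤ 477, while n = 22 gives 484 > 477; so the answer is 441.

441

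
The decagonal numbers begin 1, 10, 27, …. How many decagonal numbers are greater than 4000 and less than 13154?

25

The n-th decagonal number is n(4n−3).
Smallest index with value > 4000: n = 33 (giving 4257).
Largest index with value < 13154: n = 57 (giving 12825).
Indices 33 through 57: 25 terms.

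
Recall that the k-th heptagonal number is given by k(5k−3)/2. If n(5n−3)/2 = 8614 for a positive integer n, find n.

59

Set n(5n−3)/2 = 8614, giving 5n² − 3n − 17228 = 0.
The discriminant is 9 + 40·8614 = 344569, and √344569 = 587.
So n = (3 + 587) / 10 = 590/10 = 59.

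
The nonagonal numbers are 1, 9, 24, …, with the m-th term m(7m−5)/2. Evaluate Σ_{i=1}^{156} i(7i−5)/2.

Σ i(7i−5)/2 = (7Σi² − 5Σi) / 2 over i = 1..156.
Σi = 12246 and Σi² = 1277666.
(7·1277666 − 5·12246) / 2 = 8882432/2 = 4441216.

4441216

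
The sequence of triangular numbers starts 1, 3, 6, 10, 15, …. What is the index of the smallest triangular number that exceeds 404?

Solve n(n+1)/2 > 404 for integer n.
The largest n with value ≤ 404 is 27 (since 378 ≤ 404 < 406), so the first above is n = 28, value 406.

28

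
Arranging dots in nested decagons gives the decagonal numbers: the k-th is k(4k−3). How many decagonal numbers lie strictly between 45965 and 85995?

39

The n-th decagonal number is n(4n−3).
Smallest index with value > 45965: n = 108 (giving 46332).
Largest index with value < 85995: n = 146 (giving 84826).
Indices 108 through 146: 39 terms.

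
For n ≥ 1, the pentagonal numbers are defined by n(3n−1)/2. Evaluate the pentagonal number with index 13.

The 13th pentagonal number is n(3n−1)/2 with n = 13.
13·(3·13 − 1)/2 = 13·38/2 = 13·19 = 247.

247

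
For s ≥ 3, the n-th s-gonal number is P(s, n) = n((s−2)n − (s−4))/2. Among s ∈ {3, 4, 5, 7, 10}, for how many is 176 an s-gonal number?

1

s = 3: P(3, 18) = 171 and P(3, 19) = 190; 176 is not s-gonal.
s = 4: P(4, 13) = 169 and P(4, 14) = 196; 176 is not s-gonal.
s = 5: P(5, 11) = 176. ✓
s = 7: P(7, 8) = 148 and P(7, 9) = 189; 176 is not s-gonal.
s = 10: P(10, 7) = 175 and P(10, 8) = 232; 176 is not s-gonal.
Hits: s ∈ {5} → 1.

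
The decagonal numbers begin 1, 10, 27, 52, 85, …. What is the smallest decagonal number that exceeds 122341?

Solve n(4n−3) > 122341 for integer n.
The largest n with value ≤ 122341 is 175 (since 121975 ≤ 122341 < 123376), so the first above is n = 176, value 123376.

123376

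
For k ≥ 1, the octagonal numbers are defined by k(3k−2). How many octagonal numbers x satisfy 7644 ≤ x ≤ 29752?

The n-th octagonal number is n(3n−2).
Smallest index with value ≥ 7644: n = 51 (giving 7701).
Largest index with value ≤ 29752: n = 99 (giving 29205).
Indices 51 through 99: 49 terms.

49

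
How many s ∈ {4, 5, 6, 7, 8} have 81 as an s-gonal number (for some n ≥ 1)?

2

s = 4: P(4, 9) = 81. ✓
s = 5: P(5, 7) = 70 and P(5, 8) = 92; 81 is not s-gonal.
s = 6: P(6, 6) = 66 and P(6, 7) = 91; 81 is not s-gonal.
s = 7: P(7, 6) = 81. ✓
s = 8: P(8, 5) = 65 and P(8, 6) = 96; 81 is not s-gonal.
Hits: s ∈ {4, 7} → 2.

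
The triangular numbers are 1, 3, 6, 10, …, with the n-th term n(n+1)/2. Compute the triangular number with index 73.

2701

The 73rd triangular number is n(n+1)/2 with n = 73.
73·74/2 = 5402/2 = 2701.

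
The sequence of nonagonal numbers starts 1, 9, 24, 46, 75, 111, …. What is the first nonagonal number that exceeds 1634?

1639

Solve n(7n−5)/2 > 1634 for integer n.
The largest n with value ≤ 1634 is 21 (since 1491 ≤ 1634 < 1639), so the first above is n = 22, value 1639.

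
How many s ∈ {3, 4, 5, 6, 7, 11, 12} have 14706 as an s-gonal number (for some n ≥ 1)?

2

s = 3: P(3, 171) = 14706. ✓
s = 4: P(4, 121) = 14641 and P(4, 122) = 14884; 14706 is not s-gonal.
s = 5: P(5, 99) = 14652 and P(5, 100) = 14950; 14706 is not s-gonal.
s = 6: P(6, 86) = 14706. ✓
s = 7: P(7, 76) = 14326 and P(7, 77) = 14707; 14706 is not s-gonal.
s = 11: P(11, 57) = 14421 and P(11, 58) = 14935; 14706 is not s-gonal.
s = 12: P(12, 54) = 14364 and P(12, 55) = 14905; 14706 is not s-gonal.
Hits: s ∈ {3, 6} → 2.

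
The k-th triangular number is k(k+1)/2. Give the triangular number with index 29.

435

The 29th triangular number is n(n+1)/2 with n = 29.
29·30/2 = 870/2 = 435.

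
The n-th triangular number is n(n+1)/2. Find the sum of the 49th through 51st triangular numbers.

Σ i(i+1)/2 = (Σi² + Σi) / 2 over i = 49..51.
Σi = 1326 − 1176 = 150 and Σi² = 45526 − 38024 = 7502.
(1·7502 + 1·150) / 2 = 7652/2 = 3826.

3826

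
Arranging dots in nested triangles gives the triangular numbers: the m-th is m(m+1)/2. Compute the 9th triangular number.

45

The 9th triangular number is n(n+1)/2 with n = 9.
9·10/2 = 90/2 = 45.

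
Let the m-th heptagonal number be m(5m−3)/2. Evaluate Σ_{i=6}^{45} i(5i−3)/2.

Σ i(5i−3)/2 = (5Σi² − 3Σi) / 2 over i = 6..45.
Σi = 1035 − 15 = 1020 and Σi² = 31395 − 55 = 31340.
(5·31340 − 3·1020) / 2 = 153640/2 = 76820.

76820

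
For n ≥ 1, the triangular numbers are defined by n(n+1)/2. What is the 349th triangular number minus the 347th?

349·350/2 = 61075 and 347·348/2 = 60378.
Difference: 61075 − 60378 = 697.

697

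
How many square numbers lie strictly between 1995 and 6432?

The n-th square number is n².
Smallest index with value > 1995: n = 45 (giving 2025).
Largest index with value < 6432: n = 80 (giving 6400).
Indices 45 through 80: 36 terms.

36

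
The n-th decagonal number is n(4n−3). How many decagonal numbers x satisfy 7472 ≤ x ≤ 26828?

39

The n-th decagonal number is n(4n−3).
Smallest index with value ≥ 7472: n = 44 (giving 7612).
Largest index with value ≤ 26828: n = 82 (giving 26650).
Indices 44 through 82: 39 terms.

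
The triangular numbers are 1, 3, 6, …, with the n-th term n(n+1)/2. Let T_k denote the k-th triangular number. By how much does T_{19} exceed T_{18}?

Consecutive triangular numbers differ by n: T_{19} − T_{18} = 19.

19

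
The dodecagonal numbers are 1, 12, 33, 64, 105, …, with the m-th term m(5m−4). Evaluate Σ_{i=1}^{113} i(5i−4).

2411081

Σ i(5i−4) = 5Σi² − 4Σi over i = 1..113.
Σi = 6441 and Σi² = 487369.
5·487369 − 4·6441 = 2411081.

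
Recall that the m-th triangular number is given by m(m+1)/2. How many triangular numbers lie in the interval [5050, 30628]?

The n-th triangular number is n(n+1)/2.
Smallest index with value ≥ 5050: n = 100 (giving 5050).
Largest index with value ≤ 30628: n = 247 (giving 30628).
Indices 100 through 247: 148 terms.

148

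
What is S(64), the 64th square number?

4096

The 64th square number is n² with n = 64.
64² = 4096.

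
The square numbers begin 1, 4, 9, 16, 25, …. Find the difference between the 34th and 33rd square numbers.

67

n² − (n−1)² = 2n − 1, so 34² − 33² = 2·34 − 1 = 67.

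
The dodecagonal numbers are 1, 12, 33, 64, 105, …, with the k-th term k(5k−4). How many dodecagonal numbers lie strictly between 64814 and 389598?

165

The n-th dodecagonal number is n(5n−4).
Smallest index with value > 64814: n = 115 (giving 65665).
Largest index with value < 389598: n = 279 (giving 388089).
Indices 115 through 279: 165 terms.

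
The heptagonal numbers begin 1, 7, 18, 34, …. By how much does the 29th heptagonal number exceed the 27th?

29·(5·29 − 3)/2 = 2059 and 27·(5·27 − 3)/2 = 1782.
Difference: 2059 − 1782 = 277.

277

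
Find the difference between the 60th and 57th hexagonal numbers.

60·(2·60 − 1) = 7140 and 57·(2·57 − 1) = 6441.
Difference: 7140 − 6441 = 699.

699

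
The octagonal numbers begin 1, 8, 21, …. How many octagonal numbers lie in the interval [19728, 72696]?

75

The n-th octagonal number is n(3n−2).
Smallest index with value ≥ 19728: n = 82 (giving 20008).
Largest index with value ≤ 72696: n = 156 (giving 72696).
Indices 82 through 156: 75 terms.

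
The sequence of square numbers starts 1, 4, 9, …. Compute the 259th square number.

The 259th square number is n² with n = 259.
259² = 67081.

67081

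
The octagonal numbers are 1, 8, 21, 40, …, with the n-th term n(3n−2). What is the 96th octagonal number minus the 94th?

1136

96·(3·96 − 2) = 27456 and 94·(3·94 − 2) = 26320.
Difference: 27456 − 26320 = 1136.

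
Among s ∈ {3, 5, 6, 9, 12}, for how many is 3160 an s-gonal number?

s = 3: P(3, 79) = 3160. ✓
s = 5: P(5, 46) = 3151 and P(5, 47) = 3290; 3160 is not s-gonal.
s = 6: P(6, 40) = 3160. ✓
s = 9: P(9, 30) = 3075 and P(9, 31) = 3286; 3160 is not s-gonal.
s = 12: P(12, 25) = 3025 and P(12, 26) = 3276; 3160 is not s-gonal.
Hits: s ∈ {3, 6} → 2.

2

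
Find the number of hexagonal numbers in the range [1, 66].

6

The n-th hexagonal number is n(2n−1).
Smallest index with value ≥ 1: n = 1 (giving 1).
Largest index with value ≤ 66: n = 6 (giving 66).
Indices 1 through 6: 6 terms.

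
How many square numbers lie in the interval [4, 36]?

The n-th square number is n².
Smallest index with value ≥ 4: n = 2 (giving 4).
Largest index with value ≤ 36: n = 6 (giving 36).
Indices 2 through 6: 5 terms.

5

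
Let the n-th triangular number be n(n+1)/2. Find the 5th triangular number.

15

The 5th triangular number is n(n+1)/2 with n = 5.
5·6/2 = 30/2 = 15.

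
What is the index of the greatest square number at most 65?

8

Solve n² ≤ 65 for integer n.
n = 8 gives 64 ≤ 65, while n = 9 gives 81 > 65; so the answer is index 8.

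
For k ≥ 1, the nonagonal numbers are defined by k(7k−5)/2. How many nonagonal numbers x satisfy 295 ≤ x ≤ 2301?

The n-th nonagonal number is n(7n−5)/2.
Smallest index with value ≥ 295: n = 10 (giving 325).
Largest index with value ≤ 2301: n = 26 (giving 2301).
Indices 10 through 26: 17 terms.

17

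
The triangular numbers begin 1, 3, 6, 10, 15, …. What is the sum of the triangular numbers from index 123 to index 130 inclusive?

Σ i(i+1)/2 = (Σi² + Σi) / 2 over i = 123..130.
Σi = 8515 − 7503 = 1012 and Σi² = 740805 − 612745 = 128060.
(1·128060 + 1·1012) / 2 = 129072/2 = 64536.

64536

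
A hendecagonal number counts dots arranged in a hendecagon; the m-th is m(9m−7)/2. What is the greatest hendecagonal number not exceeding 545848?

Solve n(9n−7)/2 ≤ 545848 for integer n.
n = 348 gives 543750 ≤ 545848, while n = 349 gives 546883 > 545848; so the answer is 543750.

543750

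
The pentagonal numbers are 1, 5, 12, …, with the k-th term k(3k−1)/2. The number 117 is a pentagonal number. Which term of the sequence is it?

9

Set n(3n−1)/2 = 117, giving 3n² − n − 234 = 0.
The discriminant is 1 + 24·117 = 2809, and √2809 = 53.
So n = (1 + 53) / 6 = 54/6 = 9.
Check: 9·(3·9 − 1)/2 = 117. ✓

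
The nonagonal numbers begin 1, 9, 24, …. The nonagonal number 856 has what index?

16

Set n(7n−5)/2 = 856, giving 7n² − 5n − 1712 = 0.
The discriminant is 25 + 56·856 = 47961, and √47961 = 219.
So n = (5 + 219) / 14 = 224/14 = 16.
Check: 16·(7·16 − 5)/2 = 856. ✓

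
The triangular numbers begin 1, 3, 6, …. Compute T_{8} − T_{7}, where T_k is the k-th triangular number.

Consecutive triangular numbers differ by n: T_{8} − T_{7} = 8.

8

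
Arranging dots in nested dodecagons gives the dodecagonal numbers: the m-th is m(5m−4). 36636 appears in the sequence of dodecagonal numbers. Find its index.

86

Set n(5n−4) = 36636, giving 5n² − 4n − 36636 = 0.
So n = (4 + 856) / 10 = 860/10 = 86.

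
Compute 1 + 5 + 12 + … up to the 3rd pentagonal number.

18

Σ i(3i−1)/2 = (3Σi² − Σi) / 2 over i = 1..3.
Σi = 6 and Σi² = 14.
(3·14 − 1·6) / 2 = 36/2 = 18.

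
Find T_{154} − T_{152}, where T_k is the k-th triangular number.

307

154·155/2 = 11935 and 152·153/2 = 11628.
Difference: 11935 − 11628 = 307.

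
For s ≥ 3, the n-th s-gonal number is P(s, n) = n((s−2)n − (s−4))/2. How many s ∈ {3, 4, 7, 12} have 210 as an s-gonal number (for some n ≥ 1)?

s = 3: P(3, 20) = 210. ✓
s = 4: P(4, 14) = 196 and P(4, 15) = 225; 210 is not s-gonal.
s = 7: P(7, 9) = 189 and P(7, 10) = 235; 210 is not s-gonal.
s = 12: P(12, 6) = 156 and P(12, 7) = 217; 210 is not s-gonal.
Hits: s ∈ {3} → 1.

1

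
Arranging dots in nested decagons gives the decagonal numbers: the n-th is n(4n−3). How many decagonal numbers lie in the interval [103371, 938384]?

The n-th decagonal number is n(4n−3).
Smallest index with value ≥ 103371: n = 162 (giving 104490).
Largest index with value ≤ 938384: n = 484 (giving 935572).
Indices 162 through 484: 323 terms.

323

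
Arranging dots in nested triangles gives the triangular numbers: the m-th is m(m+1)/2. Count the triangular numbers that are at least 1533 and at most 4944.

44

The n-th triangular number is n(n+1)/2.
Smallest index with value ≥ 1533: n = 55 (giving 1540).
Largest index with value ≤ 4944: n = 98 (giving 4851).
Indices 55 through 98: 44 terms.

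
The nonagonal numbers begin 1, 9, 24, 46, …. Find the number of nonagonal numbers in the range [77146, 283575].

The n-th nonagonal number is n(7n−5)/2.
Smallest index with value ≥ 77146: n = 149 (giving 77331).
Largest index with value ≤ 283575: n = 285 (giving 283575).
Indices 149 through 285: 137 terms.

137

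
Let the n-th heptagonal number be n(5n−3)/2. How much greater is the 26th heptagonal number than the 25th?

Consecutive heptagonal numbers differ by 5n − 4: here 5·26 − 4 = 126.

126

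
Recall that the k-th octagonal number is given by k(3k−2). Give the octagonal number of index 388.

450856

388·(3·388 − 2) = 388·1162 = 450856.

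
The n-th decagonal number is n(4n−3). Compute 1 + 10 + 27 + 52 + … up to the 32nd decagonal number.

Σ i(4i−3) = 4Σi² − 3Σi over i = 1..32.
Σi = 528 and Σi² = 11440.
4·11440 − 3·528 = 44176.

44176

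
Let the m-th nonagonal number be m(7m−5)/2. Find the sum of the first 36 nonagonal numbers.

Σ i(7i−5)/2 = (7Σi² − 5Σi) / 2 over i = 1..36.
Σi = 666 and Σi² = 16206.
(7·16206 − 5·666) / 2 = 110112/2 = 55056.

55056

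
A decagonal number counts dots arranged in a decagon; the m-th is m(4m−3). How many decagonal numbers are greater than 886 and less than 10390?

36

The n-th decagonal number is n(4n−3).
Smallest index with value > 886: n = 16 (giving 976).
Largest index with value < 10390: n = 51 (giving 10251).
Indices 16 through 51: 36 terms.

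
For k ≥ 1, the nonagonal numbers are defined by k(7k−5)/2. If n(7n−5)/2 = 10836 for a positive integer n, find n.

Set n(7n−5)/2 = 10836, giving 7n² − 5n − 21672 = 0.
The discriminant is 25 + 56·10836 = 606841, and √606841 = 779.
So n = (5 + 779) / 14 = 784/14 = 56.

56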